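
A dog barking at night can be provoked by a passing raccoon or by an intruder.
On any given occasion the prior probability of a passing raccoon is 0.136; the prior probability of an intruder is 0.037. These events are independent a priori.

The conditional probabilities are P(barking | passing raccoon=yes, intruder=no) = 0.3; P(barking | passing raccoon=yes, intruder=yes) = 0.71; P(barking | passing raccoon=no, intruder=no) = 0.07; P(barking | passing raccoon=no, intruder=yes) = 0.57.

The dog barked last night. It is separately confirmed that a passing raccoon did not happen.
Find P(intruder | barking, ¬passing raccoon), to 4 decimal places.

P(intruder | barking, ¬passing raccoon) ≈ 0.2383

By total probability over both values of intruder:
  P(barking | ¬passing raccoon) = 0.07·0.963 + 0.57·0.037
        = 0.067410 + 0.021090 = 0.088500
Keeping only the intruder-present terms gives 0.021090, so
  P(intruder | barking, ¬passing raccoon) = 0.021090 / 0.088500 ≈ 0.2383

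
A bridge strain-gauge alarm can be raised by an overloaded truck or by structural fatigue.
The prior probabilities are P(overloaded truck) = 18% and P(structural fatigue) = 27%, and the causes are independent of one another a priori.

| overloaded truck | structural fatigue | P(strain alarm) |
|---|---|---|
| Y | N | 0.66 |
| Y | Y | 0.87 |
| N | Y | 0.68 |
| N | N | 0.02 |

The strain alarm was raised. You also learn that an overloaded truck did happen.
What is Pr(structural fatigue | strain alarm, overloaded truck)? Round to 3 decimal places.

P(strain alarm | overloaded truck) = 0.66·0.73 + 0.87·0.27 = 0.481800 + 0.234900 = 0.716700
Restricting to configurations with structural fatigue present: 0.87·0.27 = 0.234900.
Hence the posterior is 0.234900/0.716700 ≈ 0.328.

Pr(structural fatigue | strain alarm, overloaded truck) ≈ 0.328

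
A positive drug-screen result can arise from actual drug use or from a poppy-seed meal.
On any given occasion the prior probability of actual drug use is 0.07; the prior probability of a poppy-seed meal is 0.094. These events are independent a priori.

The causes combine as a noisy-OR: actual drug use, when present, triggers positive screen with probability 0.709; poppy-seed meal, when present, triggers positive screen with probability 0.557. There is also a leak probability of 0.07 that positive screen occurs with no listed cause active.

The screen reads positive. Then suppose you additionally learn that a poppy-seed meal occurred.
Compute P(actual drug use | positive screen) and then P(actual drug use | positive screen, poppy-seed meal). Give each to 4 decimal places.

Under noisy-OR, P(positive screen | causes) = 1 − (1−0.07)·∏(1−qᵢ) over the active causes.
Weight on actual drug use=true, given the evidence: 0.046257 + 0.005791 = 0.052048
Normalizer over all consistent configurations: 0.07×0.93×0.906 + 0.58801×0.93×0.094 + 0.72937×0.07×0.906 + 0.880111×0.07×0.094 = 0.162433
P(actual drug use | positive screen) = 0.052048/0.162433 ≈ 0.3204

Now condition on the additional information:
P(positive screen | poppy-seed meal) = 0.58801·0.93 + 0.880111·0.07 = 0.546849 + 0.061608 = 0.608457
The actual drug use-present share is 0.880111·0.07 = 0.061608.
P(actual drug use | positive screen, poppy-seed meal) = 0.061608 / 0.608457 ≈ 0.1013
— poppy-seed meal explains away the evidence for actual drug use.

P(actual drug use | positive screen) ≈ 0.3204; P(actual drug use | positive screen, poppy-seed meal) ≈ 0.1013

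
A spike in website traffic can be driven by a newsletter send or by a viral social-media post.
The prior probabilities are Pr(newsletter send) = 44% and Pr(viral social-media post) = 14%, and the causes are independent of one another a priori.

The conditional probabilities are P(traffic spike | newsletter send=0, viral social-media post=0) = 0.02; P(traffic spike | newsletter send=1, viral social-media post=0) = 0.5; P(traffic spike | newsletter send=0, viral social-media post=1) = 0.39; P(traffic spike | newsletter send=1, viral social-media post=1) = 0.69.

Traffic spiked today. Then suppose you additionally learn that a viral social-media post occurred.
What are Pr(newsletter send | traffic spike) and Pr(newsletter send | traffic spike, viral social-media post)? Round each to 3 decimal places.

P(traffic spike) = 0.02·0.56·0.86 + 0.39·0.56·0.14 + 0.5·0.44·0.86 + 0.69·0.44·0.14 = 0.009632 + 0.030576 + 0.189200 + 0.042504 = 0.271912
Of this, 0.231704 comes from 0.189200 + 0.042504 (the newsletter send=true cases).
P(newsletter send | traffic spike) = 0.231704 / 0.271912 ≈ 0.852

With the extra evidence:
P(traffic spike | viral social-media post) = 0.39·0.56 + 0.69·0.44 = 0.218400 + 0.303600 = 0.522000
The newsletter send-present share is 0.69·0.44 = 0.303600.
P(newsletter send | traffic spike, viral social-media post) = 0.303600 / 0.522000 ≈ 0.582
— viral social-media post explains away the evidence for newsletter send.

Pr(newsletter send | traffic spike) ≈ 0.852; Pr(newsletter send | traffic spike, viral social-media post) ≈ 0.582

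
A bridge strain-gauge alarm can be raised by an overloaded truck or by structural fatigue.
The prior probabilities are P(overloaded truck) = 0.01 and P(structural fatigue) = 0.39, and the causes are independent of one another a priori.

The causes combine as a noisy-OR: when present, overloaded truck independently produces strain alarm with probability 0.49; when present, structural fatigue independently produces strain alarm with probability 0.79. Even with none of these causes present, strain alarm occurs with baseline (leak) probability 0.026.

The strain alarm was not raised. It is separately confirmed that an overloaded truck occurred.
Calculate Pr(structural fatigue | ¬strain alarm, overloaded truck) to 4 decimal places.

Pr(structural fatigue | ¬strain alarm, overloaded truck) ≈ 0.1184

Under noisy-OR, P(strain alarm | causes) = 1 − (1−0.026)·∏(1−qᵢ) over the active causes.
Weight on structural fatigue=true, given the evidence: 0.104315×0.39 = 0.040683
Normalizer over all consistent configurations: 0.49674×0.61 + 0.104315×0.39 = 0.343694
P(structural fatigue | ¬strain alarm, overloaded truck) = 0.040683/0.343694 ≈ 0.1184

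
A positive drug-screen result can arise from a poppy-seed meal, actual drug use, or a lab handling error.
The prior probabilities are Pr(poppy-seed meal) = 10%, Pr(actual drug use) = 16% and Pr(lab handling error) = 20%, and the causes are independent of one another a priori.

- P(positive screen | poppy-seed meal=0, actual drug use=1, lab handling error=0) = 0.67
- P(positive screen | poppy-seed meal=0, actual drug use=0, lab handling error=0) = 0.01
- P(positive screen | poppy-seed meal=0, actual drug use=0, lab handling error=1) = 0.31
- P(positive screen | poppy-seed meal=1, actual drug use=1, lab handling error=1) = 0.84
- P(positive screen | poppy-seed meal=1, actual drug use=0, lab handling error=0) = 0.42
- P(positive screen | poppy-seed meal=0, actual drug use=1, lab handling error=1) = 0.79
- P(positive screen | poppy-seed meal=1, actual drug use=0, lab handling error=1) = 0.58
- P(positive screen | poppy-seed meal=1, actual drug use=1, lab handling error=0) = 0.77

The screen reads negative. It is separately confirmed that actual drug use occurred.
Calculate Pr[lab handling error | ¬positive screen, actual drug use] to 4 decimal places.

P(¬positive screen | actual drug use) = 0.33·0.9·0.8 + 0.21·0.9·0.2 + 0.23·0.1·0.8 + 0.16·0.1·0.2 = 0.237600 + 0.037800 + 0.018400 + 0.003200 = 0.297000
Of this, 0.041000 comes from 0.037800 + 0.003200 (the lab handling error=true cases).
So P(lab handling error | ¬positive screen, actual drug use) = 0.041000/0.297000 ≈ 0.1380.

Pr[lab handling error | ¬positive screen, actual drug use] ≈ 0.1380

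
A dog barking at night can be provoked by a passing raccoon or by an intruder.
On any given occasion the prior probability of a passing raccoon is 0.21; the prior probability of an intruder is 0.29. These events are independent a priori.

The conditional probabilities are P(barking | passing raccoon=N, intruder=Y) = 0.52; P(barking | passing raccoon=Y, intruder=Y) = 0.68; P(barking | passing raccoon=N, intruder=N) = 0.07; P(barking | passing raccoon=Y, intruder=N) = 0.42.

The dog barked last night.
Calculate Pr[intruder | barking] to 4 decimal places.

By total probability over the 4 (passing raccoon, intruder) configurations:
  P(barking) = 0.07·0.79·0.71 + 0.52·0.79·0.29 + 0.42·0.21·0.71 + 0.68·0.21·0.29
        = 0.039263 + 0.119132 + 0.062622 + 0.041412 = 0.262429
Keeping only the intruder-present terms gives 0.160544, so
  P(intruder | barking) = 0.160544 / 0.262429 ≈ 0.6118

Pr[intruder | barking] ≈ 0.6118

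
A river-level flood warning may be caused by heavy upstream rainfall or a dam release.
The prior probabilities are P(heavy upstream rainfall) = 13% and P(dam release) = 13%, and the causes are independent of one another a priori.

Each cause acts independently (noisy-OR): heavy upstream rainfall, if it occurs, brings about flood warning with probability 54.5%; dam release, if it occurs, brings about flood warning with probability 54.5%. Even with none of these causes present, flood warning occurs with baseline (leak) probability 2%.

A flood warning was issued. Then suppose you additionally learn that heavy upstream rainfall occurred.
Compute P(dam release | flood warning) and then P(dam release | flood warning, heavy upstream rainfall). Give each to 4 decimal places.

Under noisy-OR, P(flood warning | causes) = 1 − (1−0.02)·∏(1−qᵢ) over the active causes.
P(flood warning) = 0.02*0.87*0.87 + 0.5541*0.87*0.13 + 0.5541*0.13*0.87 + 0.797116*0.13*0.13 = 0.015138 + 0.062669 + 0.062669 + 0.013471 = 0.153947
Of this, 0.076140 comes from 0.062669 + 0.013471 (the dam release=true cases).
Hence the posterior is 0.076140/0.153947 ≈ 0.4946.

Now also conditioning on heavy upstream rainfall=true:
P(flood warning | heavy upstream rainfall) = 0.5541×0.87 + 0.797116×0.13 = 0.482067 + 0.103625 = 0.585692
The dam release-present share is 0.797116×0.13 = 0.103625.
P(dam release | flood warning, heavy upstream rainfall) = 0.103625 / 0.585692 ≈ 0.1769
This is intercausal reasoning (explaining away): once heavy upstream rainfall accounts for the flood warning, dam release becomes less likely.

P(dam release | flood warning) ≈ 0.4946; P(dam release | flood warning, heavy upstream rainfall) ≈ 0.1769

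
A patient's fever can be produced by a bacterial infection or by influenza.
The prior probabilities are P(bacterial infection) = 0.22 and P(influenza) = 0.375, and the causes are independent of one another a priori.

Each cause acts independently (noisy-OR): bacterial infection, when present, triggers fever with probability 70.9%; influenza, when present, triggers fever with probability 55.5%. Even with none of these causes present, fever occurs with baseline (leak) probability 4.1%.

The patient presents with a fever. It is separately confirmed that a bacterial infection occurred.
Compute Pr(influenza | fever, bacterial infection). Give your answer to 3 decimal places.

Pr(influenza | fever, bacterial infection) ≈ 0.422

Under noisy-OR, P(fever | causes) = 1 − (1−0.041)·∏(1−qᵢ) over the active causes.
P(fever | bacterial infection) = 0.720931*0.625 + 0.875814*0.375 = 0.450582 + 0.328430 = 0.779012
The influenza-present share is 0.875814*0.375 = 0.328430.
P(influenza | fever, bacterial infection) = 0.328430 / 0.779012 ≈ 0.422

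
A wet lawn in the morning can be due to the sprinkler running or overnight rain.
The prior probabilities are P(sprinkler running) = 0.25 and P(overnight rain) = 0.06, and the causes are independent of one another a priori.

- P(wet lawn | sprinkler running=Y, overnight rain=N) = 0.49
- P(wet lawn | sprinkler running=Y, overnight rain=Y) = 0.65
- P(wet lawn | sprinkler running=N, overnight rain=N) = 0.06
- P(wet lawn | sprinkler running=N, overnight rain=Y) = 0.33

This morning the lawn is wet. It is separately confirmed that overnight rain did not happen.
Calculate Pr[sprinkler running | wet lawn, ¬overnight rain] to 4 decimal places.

By total probability over both values of sprinkler running:
  P(wet lawn | ¬overnight rain) = 0.06×0.75 + 0.49×0.25
        = 0.045000 + 0.122500 = 0.167500
The terms with sprinkler running present sum to 0.122500, so
  P(sprinkler running | wet lawn, ¬overnight rain) = 0.122500 / 0.167500 ≈ 0.7313

Pr[sprinkler running | wet lawn, ¬overnight rain] ≈ 0.7313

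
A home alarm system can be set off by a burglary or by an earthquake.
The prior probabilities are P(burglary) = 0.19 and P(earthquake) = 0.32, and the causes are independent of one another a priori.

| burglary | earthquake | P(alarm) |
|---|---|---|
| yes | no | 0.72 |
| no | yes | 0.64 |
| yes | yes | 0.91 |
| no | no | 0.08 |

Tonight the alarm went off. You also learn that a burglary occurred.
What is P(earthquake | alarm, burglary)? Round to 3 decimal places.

P(earthquake | alarm, burglary) ≈ 0.373

Weight on earthquake=true, given the evidence: 0.91*0.32 = 0.291200
The normalizing constant is 0.72*0.68 + 0.91*0.32 = 0.780800
Posterior = 0.291200 / 0.780800 ≈ 0.373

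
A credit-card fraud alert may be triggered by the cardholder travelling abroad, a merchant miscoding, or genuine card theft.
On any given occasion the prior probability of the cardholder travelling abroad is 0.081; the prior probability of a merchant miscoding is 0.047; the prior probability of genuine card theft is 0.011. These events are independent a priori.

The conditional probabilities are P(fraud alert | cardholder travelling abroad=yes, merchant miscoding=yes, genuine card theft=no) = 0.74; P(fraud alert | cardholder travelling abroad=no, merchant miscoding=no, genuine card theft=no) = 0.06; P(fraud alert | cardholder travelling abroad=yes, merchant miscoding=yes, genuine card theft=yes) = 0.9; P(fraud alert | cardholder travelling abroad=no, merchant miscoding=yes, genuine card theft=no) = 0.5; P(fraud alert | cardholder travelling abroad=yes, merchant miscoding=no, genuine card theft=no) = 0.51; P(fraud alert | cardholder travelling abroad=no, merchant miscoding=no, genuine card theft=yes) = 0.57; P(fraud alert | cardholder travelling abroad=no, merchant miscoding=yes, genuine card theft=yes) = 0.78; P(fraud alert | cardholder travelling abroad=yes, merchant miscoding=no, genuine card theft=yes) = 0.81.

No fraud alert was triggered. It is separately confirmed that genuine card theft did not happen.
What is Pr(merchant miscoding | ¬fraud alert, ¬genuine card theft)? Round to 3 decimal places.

P(¬fraud alert | ¬genuine card theft) = 0.94·0.919·0.953 + 0.5·0.919·0.047 + 0.49·0.081·0.953 + 0.26·0.081·0.047 = 0.823259 + 0.021597 + 0.037825 + 0.000990 = 0.883671
Of this, 0.022587 comes from 0.021597 + 0.000990 (the merchant miscoding=true cases).
So P(merchant miscoding | ¬fraud alert, ¬genuine card theft) = 0.022587/0.883671 ≈ 0.026.

Pr(merchant miscoding | ¬fraud alert, ¬genuine card theft) ≈ 0.026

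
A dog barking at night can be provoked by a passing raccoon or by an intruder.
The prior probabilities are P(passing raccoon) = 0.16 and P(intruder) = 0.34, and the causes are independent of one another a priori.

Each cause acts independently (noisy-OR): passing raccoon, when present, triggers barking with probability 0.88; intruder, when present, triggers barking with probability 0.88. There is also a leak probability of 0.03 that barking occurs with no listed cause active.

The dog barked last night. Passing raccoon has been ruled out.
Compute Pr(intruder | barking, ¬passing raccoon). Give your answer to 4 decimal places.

Under noisy-OR, P(barking | causes) = 1 − (1−0.03)·∏(1−qᵢ) over the active causes.
Weight on intruder=true, given the evidence: 0.8836·0.34 = 0.300424
The normalizing constant is 0.03·0.66 + 0.8836·0.34 = 0.320224
P(intruder | barking, ¬passing raccoon) = 0.300424/0.320224 ≈ 0.9382

Pr(intruder | barking, ¬passing raccoon) ≈ 0.9382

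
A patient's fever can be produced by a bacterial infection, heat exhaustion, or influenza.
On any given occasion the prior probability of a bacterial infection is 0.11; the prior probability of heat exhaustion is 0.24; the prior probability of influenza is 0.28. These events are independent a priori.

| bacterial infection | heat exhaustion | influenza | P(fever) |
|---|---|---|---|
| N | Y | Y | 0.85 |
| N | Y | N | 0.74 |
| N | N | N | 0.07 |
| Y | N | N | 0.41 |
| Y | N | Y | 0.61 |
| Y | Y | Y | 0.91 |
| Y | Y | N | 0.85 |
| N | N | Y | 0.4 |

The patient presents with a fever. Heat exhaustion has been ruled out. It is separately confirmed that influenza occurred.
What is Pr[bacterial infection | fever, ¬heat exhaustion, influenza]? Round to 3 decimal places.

For the numerator, keep only bacterial infection=true terms: 0.61·0.11 = 0.067100
Denominator P(fever | ¬heat exhaustion, influenza): 0.4·0.89 + 0.61·0.11 = 0.423100
P(bacterial infection | fever, ¬heat exhaustion, influenza) = 0.067100/0.423100 ≈ 0.159

Pr[bacterial infection | fever, ¬heat exhaustion, influenza] ≈ 0.159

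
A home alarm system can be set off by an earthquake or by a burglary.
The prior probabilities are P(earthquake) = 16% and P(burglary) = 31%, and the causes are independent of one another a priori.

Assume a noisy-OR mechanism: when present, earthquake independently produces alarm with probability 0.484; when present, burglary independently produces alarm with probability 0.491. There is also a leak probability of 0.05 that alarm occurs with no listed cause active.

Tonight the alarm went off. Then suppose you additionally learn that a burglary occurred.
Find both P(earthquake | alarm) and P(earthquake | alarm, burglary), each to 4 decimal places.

Under noisy-OR, P(alarm | causes) = 1 − (1−0.05)·∏(1−qᵢ) over the active causes.
By total probability over the 4 (earthquake, burglary) configurations:
  P(alarm) = 0.05×0.84×0.69 + 0.51645×0.84×0.31 + 0.5098×0.16×0.69 + 0.750488×0.16×0.31
        = 0.028980 + 0.134484 + 0.056282 + 0.037224 = 0.256970
The terms with earthquake present sum to 0.093506, so
  P(earthquake | alarm) = 0.093506 / 0.256970 ≈ 0.3639

Now condition on the additional information:
P(alarm | burglary) = 0.51645*0.84 + 0.750488*0.16 = 0.433818 + 0.120078 = 0.553896
Restricting to configurations with earthquake present: 0.750488*0.16 = 0.120078.
P(earthquake | alarm, burglary) = 0.120078 / 0.553896 ≈ 0.2168
— burglary explains away the evidence for earthquake.

P(earthquake | alarm) ≈ 0.3639; P(earthquake | alarm, burglary) ≈ 0.2168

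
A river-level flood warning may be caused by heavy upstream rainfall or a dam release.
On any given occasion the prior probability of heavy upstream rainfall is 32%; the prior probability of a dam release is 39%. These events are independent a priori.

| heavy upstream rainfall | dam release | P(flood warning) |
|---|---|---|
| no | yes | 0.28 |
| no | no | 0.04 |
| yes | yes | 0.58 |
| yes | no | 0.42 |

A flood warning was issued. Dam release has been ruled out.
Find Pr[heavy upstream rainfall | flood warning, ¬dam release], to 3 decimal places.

Pr[heavy upstream rainfall | flood warning, ¬dam release] ≈ 0.832

For the numerator, keep only heavy upstream rainfall=true terms: 0.42×0.32 = 0.134400
The normalizing constant is 0.04×0.68 + 0.42×0.32 = 0.161600
P(heavy upstream rainfall | flood warning, ¬dam release) = 0.134400/0.161600 ≈ 0.832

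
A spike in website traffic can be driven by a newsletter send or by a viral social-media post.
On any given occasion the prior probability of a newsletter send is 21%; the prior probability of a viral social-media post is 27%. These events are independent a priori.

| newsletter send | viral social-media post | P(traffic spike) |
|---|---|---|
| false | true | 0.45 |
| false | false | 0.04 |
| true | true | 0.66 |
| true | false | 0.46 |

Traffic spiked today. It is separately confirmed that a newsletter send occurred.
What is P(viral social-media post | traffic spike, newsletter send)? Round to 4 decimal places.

For the numerator, keep only viral social-media post=true terms: 0.66×0.27 = 0.178200
The normalizing constant is 0.46×0.73 + 0.66×0.27 = 0.514000
P(viral social-media post | traffic spike, newsletter send) = 0.178200/0.514000 ≈ 0.3467

P(viral social-media post | traffic spike, newsletter send) ≈ 0.3467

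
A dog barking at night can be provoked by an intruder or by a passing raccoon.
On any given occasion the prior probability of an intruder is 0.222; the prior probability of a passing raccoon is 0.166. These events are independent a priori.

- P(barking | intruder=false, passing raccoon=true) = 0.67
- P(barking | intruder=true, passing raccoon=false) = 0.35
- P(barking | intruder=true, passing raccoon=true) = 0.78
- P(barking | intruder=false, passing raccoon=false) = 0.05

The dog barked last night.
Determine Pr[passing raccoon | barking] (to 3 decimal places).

P(barking) = 0.05·0.778·0.834 + 0.67·0.778·0.166 + 0.35·0.222·0.834 + 0.78·0.222·0.166 = 0.032443 + 0.086529 + 0.064802 + 0.028745 = 0.212519
Of this, 0.115274 comes from 0.086529 + 0.028745 (the passing raccoon=true cases).
So P(passing raccoon | barking) = 0.115274/0.212519 ≈ 0.542.

Pr[passing raccoon | barking] ≈ 0.542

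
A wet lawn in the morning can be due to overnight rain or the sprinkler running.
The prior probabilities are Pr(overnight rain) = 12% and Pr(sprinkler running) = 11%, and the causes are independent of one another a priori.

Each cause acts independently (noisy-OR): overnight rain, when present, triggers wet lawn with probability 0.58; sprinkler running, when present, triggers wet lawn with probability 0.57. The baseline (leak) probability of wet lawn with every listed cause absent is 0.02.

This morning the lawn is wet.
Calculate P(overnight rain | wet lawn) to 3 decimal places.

Under noisy-OR, P(wet lawn | causes) = 1 − (1−0.02)·∏(1−qᵢ) over the active causes.
By total probability over the 4 (overnight rain, sprinkler running) configurations:
  P(wet lawn) = 0.02×0.88×0.89 + 0.5786×0.88×0.11 + 0.5884×0.12×0.89 + 0.823012×0.12×0.11
        = 0.015664 + 0.056008 + 0.062841 + 0.010864 = 0.145377
The terms with overnight rain present sum to 0.073705, so
  P(overnight rain | wet lawn) = 0.073705 / 0.145377 ≈ 0.507

P(overnight rain | wet lawn) ≈ 0.507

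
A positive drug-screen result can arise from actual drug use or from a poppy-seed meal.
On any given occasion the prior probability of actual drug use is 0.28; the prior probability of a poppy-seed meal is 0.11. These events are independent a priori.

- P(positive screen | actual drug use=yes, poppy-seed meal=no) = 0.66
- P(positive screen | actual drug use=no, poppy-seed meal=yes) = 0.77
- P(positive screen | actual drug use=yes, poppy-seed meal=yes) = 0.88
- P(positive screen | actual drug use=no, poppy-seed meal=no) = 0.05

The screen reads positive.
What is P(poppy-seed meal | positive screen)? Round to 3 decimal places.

P(poppy-seed meal | positive screen) ≈ 0.310

Enumerate the 4 (actual drug use, poppy-seed meal) configurations and weight by the priors:
  P(positive screen) = 0.05*0.72*0.89 + 0.77*0.72*0.11 + 0.66*0.28*0.89 + 0.88*0.28*0.11
        = 0.032040 + 0.060984 + 0.164472 + 0.027104 = 0.284600
The terms with poppy-seed meal present sum to 0.088088, so
  P(poppy-seed meal | positive screen) = 0.088088 / 0.284600 ≈ 0.310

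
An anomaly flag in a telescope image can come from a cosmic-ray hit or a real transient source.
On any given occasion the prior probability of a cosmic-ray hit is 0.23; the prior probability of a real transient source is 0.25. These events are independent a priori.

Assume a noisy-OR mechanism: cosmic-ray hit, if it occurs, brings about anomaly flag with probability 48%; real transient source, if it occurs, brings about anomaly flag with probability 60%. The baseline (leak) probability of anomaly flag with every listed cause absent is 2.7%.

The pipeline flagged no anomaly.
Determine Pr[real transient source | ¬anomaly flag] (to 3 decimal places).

Under noisy-OR, P(anomaly flag | causes) = 1 − (1−0.027)·∏(1−qᵢ) over the active causes.
Sum P(¬anomaly flag|·) weighted by the priors over the 4 (cosmic-ray hit, real transient source) configurations:
  P(¬anomaly flag) = 0.973×0.77×0.75 + 0.3892×0.77×0.25 + 0.50596×0.23×0.75 + 0.202384×0.23×0.25
        = 0.561908 + 0.074921 + 0.087278 + 0.011637 = 0.735744
Keeping only the real transient source-present terms gives 0.086558, so
  P(real transient source | ¬anomaly flag) = 0.086558 / 0.735744 ≈ 0.118

Pr[real transient source | ¬anomaly flag] ≈ 0.118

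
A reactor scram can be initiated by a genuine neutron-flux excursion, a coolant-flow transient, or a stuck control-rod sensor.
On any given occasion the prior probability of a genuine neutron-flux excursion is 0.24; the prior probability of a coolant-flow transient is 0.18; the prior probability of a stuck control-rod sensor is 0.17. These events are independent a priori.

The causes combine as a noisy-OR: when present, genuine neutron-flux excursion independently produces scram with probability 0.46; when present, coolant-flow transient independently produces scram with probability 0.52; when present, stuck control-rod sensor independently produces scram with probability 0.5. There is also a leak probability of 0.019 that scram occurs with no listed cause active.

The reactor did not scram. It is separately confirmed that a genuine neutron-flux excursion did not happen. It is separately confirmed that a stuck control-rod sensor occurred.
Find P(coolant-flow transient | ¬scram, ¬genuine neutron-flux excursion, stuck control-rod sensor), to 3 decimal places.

P(coolant-flow transient | ¬scram, ¬genuine neutron-flux excursion, stuck control-rod sensor) ≈ 0.095

Under noisy-OR, P(scram | causes) = 1 − (1−0.019)·∏(1−qᵢ) over the active causes.
By total probability over both values of coolant-flow transient:
  P(¬scram | ¬genuine neutron-flux excursion, stuck control-rod sensor) = 0.4905·0.82 + 0.23544·0.18
        = 0.402210 + 0.042379 = 0.444589
The terms with coolant-flow transient present sum to 0.042379, so
  P(coolant-flow transient | ¬scram, ¬genuine neutron-flux excursion, stuck control-rod sensor) = 0.042379 / 0.444589 ≈ 0.095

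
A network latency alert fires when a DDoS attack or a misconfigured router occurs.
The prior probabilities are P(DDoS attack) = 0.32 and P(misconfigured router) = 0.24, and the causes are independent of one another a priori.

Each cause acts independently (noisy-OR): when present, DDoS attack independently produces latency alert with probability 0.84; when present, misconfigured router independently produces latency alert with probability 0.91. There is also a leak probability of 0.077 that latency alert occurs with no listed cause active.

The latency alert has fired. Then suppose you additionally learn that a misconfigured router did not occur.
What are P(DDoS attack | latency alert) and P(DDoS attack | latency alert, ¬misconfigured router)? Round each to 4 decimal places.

P(DDoS attack | latency alert) ≈ 0.5991; P(DDoS attack | latency alert, ¬misconfigured router) ≈ 0.8389

Under noisy-OR, P(latency alert | causes) = 1 − (1−0.077)·∏(1−qᵢ) over the active causes.
For the numerator, keep only DDoS attack=true terms: 0.207284 + 0.075779 = 0.283063
Denominator P(latency alert): 0.077*0.68*0.76 + 0.91693*0.68*0.24 + 0.85232*0.32*0.76 + 0.986709*0.32*0.24 = 0.472500
P(DDoS attack | latency alert) = 0.283063/0.472500 ≈ 0.5991

Now condition on the additional information:
Weight on DDoS attack=true, given the evidence: 0.85232·0.32 = 0.272742
The normalizing constant is 0.077·0.68 + 0.85232·0.32 = 0.325102
P(DDoS attack | latency alert, ¬misconfigured router) = 0.272742/0.325102 ≈ 0.8389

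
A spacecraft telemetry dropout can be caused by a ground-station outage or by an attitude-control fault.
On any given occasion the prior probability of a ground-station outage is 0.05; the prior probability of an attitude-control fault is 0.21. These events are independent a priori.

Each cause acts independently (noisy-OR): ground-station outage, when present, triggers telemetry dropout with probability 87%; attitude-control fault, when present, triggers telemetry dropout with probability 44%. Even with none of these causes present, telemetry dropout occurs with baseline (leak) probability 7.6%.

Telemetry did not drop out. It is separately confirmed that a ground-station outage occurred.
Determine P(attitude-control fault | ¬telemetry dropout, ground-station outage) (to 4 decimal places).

P(attitude-control fault | ¬telemetry dropout, ground-station outage) ≈ 0.1296

Under noisy-OR, P(telemetry dropout | causes) = 1 − (1−0.076)·∏(1−qᵢ) over the active causes.
For the numerator, keep only attitude-control fault=true terms: 0.067267*0.21 = 0.014126
Normalizer over all consistent configurations: 0.12012*0.79 + 0.067267*0.21 = 0.109021
P(attitude-control fault | ¬telemetry dropout, ground-station outage) = 0.014126/0.109021 ≈ 0.1296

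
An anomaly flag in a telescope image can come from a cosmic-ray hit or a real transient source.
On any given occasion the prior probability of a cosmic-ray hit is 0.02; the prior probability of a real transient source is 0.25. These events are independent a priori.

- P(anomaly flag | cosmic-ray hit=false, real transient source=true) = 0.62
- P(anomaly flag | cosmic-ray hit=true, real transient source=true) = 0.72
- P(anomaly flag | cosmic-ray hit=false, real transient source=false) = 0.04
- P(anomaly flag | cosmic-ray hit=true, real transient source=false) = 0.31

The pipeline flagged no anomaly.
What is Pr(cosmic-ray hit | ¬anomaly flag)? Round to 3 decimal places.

By total probability over the 4 (cosmic-ray hit, real transient source) configurations:
  P(¬anomaly flag) = 0.96·0.98·0.75 + 0.38·0.98·0.25 + 0.69·0.02·0.75 + 0.28·0.02·0.25
        = 0.705600 + 0.093100 + 0.010350 + 0.001400 = 0.810450
The terms with cosmic-ray hit present sum to 0.011750, so
  P(cosmic-ray hit | ¬anomaly flag) = 0.011750 / 0.810450 ≈ 0.014

Pr(cosmic-ray hit | ¬anomaly flag) ≈ 0.014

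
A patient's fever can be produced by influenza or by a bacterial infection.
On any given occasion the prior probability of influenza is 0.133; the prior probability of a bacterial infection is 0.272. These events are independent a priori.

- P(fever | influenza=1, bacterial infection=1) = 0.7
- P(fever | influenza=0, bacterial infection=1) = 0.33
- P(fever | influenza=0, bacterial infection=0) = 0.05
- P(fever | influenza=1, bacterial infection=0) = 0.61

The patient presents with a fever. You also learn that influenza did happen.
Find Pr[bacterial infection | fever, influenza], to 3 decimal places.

Pr[bacterial infection | fever, influenza] ≈ 0.300

P(fever | influenza) = 0.61×0.728 + 0.7×0.272 = 0.444080 + 0.190400 = 0.634480
Restricting to configurations with bacterial infection present: 0.7×0.272 = 0.190400.
P(bacterial infection | fever, influenza) = 0.190400 / 0.634480 ≈ 0.300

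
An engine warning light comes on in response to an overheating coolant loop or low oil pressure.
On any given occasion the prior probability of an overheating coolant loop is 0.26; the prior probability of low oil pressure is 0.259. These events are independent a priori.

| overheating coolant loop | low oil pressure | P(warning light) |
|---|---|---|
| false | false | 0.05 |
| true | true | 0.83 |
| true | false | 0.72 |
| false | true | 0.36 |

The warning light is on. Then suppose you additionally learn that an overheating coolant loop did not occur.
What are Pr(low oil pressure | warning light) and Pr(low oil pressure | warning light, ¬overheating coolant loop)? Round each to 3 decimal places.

Pr(low oil pressure | warning light) ≈ 0.429; Pr(low oil pressure | warning light, ¬overheating coolant loop) ≈ 0.716

By total probability over the 4 (overheating coolant loop, low oil pressure) configurations:
  P(warning light) = 0.05*0.74*0.741 + 0.36*0.74*0.259 + 0.72*0.26*0.741 + 0.83*0.26*0.259
        = 0.027417 + 0.068998 + 0.138715 + 0.055892 = 0.291022
Configurations with low oil pressure contribute 0.124890, so
  P(low oil pressure | warning light) = 0.124890 / 0.291022 ≈ 0.429

With the extra evidence:
Numerator (weight on configurations with low oil pressure): 0.36×0.259 = 0.093240
Denominator P(warning light | ¬overheating coolant loop): 0.05×0.741 + 0.36×0.259 = 0.130290
P(low oil pressure | warning light, ¬overheating coolant loop) = 0.093240/0.130290 ≈ 0.716
With overheating coolant loop excluded, low oil pressure must carry more of the explanatory weight for the warning light.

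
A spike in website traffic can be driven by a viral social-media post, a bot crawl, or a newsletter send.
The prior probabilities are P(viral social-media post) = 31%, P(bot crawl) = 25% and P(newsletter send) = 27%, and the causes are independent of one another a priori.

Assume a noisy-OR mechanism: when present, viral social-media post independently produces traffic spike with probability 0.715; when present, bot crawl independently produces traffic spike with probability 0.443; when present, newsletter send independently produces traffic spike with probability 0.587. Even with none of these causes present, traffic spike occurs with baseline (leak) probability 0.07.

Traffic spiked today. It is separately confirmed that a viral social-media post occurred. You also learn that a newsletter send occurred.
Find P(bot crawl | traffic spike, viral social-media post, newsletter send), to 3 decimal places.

P(bot crawl | traffic spike, viral social-media post, newsletter send) ≈ 0.260

Under noisy-OR, P(traffic spike | causes) = 1 − (1−0.07)·∏(1−qᵢ) over the active causes.
P(traffic spike | viral social-media post, newsletter send) = 0.890534×0.75 + 0.939028×0.25 = 0.667901 + 0.234757 = 0.902658
The bot crawl-present share is 0.939028×0.25 = 0.234757.
So P(bot crawl | traffic spike, viral social-media post, newsletter send) = 0.234757/0.902658 ≈ 0.260.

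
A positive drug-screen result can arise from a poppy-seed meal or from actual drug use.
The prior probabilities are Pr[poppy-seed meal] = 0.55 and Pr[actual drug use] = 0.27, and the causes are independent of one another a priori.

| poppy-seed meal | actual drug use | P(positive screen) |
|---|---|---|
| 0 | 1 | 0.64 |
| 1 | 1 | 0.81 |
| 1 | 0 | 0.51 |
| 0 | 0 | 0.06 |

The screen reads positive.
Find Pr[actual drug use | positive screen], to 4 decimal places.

Weight on actual drug use=true, given the evidence: 0.077760 + 0.120285 = 0.198045
Normalizer over all consistent configurations: 0.06*0.45*0.73 + 0.64*0.45*0.27 + 0.51*0.55*0.73 + 0.81*0.55*0.27 = 0.422520
P(actual drug use | positive screen) = 0.198045/0.422520 ≈ 0.4687

Pr[actual drug use | positive screen] ≈ 0.4687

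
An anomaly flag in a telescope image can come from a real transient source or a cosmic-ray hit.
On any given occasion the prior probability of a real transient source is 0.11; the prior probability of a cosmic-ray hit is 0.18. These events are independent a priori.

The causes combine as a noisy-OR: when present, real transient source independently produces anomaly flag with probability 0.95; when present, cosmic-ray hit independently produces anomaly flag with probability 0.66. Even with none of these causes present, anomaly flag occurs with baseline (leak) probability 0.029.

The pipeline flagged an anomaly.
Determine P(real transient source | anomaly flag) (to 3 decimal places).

P(real transient source | anomaly flag) ≈ 0.450

Under noisy-OR, P(anomaly flag | causes) = 1 − (1−0.029)·∏(1−qᵢ) over the active causes.
Weight on real transient source=true, given the evidence: 0.085821 + 0.019473 = 0.105294
Normalizer over all consistent configurations: 0.029·0.89·0.82 + 0.66986·0.89·0.18 + 0.95145·0.11·0.82 + 0.983493·0.11·0.18 = 0.233770
Posterior = 0.105294 / 0.233770 ≈ 0.450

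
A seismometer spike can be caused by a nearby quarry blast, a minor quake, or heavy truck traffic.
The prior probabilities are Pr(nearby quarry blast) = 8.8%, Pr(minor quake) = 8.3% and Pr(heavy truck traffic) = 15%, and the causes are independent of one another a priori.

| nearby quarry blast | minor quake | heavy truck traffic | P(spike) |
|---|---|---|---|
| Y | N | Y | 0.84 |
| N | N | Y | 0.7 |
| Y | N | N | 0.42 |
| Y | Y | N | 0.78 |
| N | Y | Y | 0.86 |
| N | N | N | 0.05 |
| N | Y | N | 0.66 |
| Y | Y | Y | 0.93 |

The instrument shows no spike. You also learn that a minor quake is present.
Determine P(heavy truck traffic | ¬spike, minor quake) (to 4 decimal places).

P(¬spike | minor quake) = 0.34·0.912·0.85 + 0.14·0.912·0.15 + 0.22·0.088·0.85 + 0.07·0.088·0.15 = 0.263568 + 0.019152 + 0.016456 + 0.000924 = 0.300100
Restricting to configurations with heavy truck traffic present: 0.019152 + 0.000924 = 0.020076.
P(heavy truck traffic | ¬spike, minor quake) = 0.020076 / 0.300100 ≈ 0.0669

P(heavy truck traffic | ¬spike, minor quake) ≈ 0.0669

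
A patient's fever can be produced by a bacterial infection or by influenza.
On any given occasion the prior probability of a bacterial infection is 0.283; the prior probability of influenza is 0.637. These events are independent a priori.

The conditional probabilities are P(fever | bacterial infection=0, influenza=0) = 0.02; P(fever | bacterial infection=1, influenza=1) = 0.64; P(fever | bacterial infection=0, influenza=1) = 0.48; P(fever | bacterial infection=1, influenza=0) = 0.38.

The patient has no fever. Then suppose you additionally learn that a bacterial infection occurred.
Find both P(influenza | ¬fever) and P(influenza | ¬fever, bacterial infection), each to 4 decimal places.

P(¬fever) = 0.98×0.717×0.363 + 0.52×0.717×0.637 + 0.62×0.283×0.363 + 0.36×0.283×0.637 = 0.255066 + 0.237499 + 0.063692 + 0.064898 = 0.621155
Restricting to configurations with influenza present: 0.237499 + 0.064898 = 0.302397.
Hence the posterior is 0.302397/0.621155 ≈ 0.4868.

Now condition on the additional information:
P(¬fever | bacterial infection) = 0.62×0.363 + 0.36×0.637 = 0.225060 + 0.229320 = 0.454380
The influenza-present share is 0.36×0.637 = 0.229320.
Hence the posterior is 0.229320/0.454380 ≈ 0.5047.

P(influenza | ¬fever) ≈ 0.4868; P(influenza | ¬fever, bacterial infection) ≈ 0.5047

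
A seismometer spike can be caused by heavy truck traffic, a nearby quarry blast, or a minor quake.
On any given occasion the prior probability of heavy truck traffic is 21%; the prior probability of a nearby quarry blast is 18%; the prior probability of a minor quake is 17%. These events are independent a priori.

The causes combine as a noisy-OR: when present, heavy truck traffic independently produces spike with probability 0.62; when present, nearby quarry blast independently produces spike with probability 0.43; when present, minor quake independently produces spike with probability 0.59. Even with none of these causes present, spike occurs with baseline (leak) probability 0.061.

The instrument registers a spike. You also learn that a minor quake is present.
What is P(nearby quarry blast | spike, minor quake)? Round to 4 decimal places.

P(nearby quarry blast | spike, minor quake) ≈ 0.2108

Under noisy-OR, P(spike | causes) = 1 − (1−0.061)·∏(1−qᵢ) over the active causes.
P(spike | minor quake) = 0.61501*0.79*0.82 + 0.780556*0.79*0.18 + 0.853704*0.21*0.82 + 0.916611*0.21*0.18 = 0.398403 + 0.110995 + 0.147008 + 0.034648 = 0.691054
Restricting to configurations with nearby quarry blast present: 0.110995 + 0.034648 = 0.145643.
So P(nearby quarry blast | spike, minor quake) = 0.145643/0.691054 ≈ 0.2108.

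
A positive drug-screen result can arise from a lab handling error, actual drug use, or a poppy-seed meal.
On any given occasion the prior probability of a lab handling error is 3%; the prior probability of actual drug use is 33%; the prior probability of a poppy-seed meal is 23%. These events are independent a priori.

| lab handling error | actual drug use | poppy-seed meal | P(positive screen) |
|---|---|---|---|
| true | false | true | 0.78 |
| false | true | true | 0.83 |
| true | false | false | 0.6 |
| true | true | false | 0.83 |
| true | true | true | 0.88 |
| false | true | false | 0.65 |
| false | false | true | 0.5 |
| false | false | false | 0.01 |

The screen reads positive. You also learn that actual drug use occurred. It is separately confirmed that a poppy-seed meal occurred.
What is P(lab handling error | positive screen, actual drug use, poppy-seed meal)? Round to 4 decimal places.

P(lab handling error | positive screen, actual drug use, poppy-seed meal) ≈ 0.0317

P(positive screen | actual drug use, poppy-seed meal) = 0.83*0.97 + 0.88*0.03 = 0.805100 + 0.026400 = 0.831500
Of this, 0.026400 comes from 0.88*0.03 (the lab handling error=true cases).
So P(lab handling error | positive screen, actual drug use, poppy-seed meal) = 0.026400/0.831500 ≈ 0.0317.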